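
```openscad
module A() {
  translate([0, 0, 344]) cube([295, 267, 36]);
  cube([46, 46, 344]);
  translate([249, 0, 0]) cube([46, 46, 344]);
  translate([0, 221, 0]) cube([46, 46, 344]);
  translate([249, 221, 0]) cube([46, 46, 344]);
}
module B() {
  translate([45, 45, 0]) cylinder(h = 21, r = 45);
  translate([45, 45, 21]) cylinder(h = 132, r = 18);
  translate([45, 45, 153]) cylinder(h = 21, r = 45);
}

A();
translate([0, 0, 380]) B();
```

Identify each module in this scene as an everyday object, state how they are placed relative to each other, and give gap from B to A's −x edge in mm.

A is a stool. B is a spool. The spool is on top of the stool. The gap from the spool to the stool's −x edge is 0 mm.

The spool's min-x is at 0; the stool's min-x is 0; gap = 0 mm.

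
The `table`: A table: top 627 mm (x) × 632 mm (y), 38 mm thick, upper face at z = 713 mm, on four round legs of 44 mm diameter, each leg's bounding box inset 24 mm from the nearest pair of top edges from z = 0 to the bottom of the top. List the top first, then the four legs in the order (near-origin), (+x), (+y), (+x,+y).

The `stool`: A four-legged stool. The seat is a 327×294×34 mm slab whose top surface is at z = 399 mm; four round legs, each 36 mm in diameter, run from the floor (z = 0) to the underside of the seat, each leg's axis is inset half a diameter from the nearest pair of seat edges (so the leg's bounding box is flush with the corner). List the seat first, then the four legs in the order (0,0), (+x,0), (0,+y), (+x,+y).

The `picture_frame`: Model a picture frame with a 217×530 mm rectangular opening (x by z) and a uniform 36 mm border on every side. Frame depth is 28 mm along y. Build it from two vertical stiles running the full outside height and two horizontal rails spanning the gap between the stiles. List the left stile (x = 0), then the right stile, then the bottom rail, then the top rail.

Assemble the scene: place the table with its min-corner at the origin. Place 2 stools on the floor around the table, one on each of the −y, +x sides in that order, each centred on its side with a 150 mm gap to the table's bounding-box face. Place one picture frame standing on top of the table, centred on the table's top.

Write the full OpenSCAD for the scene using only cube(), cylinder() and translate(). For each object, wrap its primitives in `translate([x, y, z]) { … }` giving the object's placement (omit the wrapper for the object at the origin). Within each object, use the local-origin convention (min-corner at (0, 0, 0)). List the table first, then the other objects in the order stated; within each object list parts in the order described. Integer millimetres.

translate([0, 0, 675]) cube([627, 632, 38]);
translate([46, 46, 0]) cylinder(h = 675, r = 22);
translate([581, 46, 0]) cylinder(h = 675, r = 22);
translate([46, 586, 0]) cylinder(h = 675, r = 22);
translate([581, 586, 0]) cylinder(h = 675, r = 22);
translate([150, -444, 0]) {
  translate([0, 0, 365]) cube([327, 294, 34]);
  translate([18, 18, 0]) cylinder(h = 365, r = 18);
  translate([309, 18, 0]) cylinder(h = 365, r = 18);
  translate([18, 276, 0]) cylinder(h = 365, r = 18);
  translate([309, 276, 0]) cylinder(h = 365, r = 18);
}
translate([777, 169, 0]) {
  translate([0, 0, 365]) cube([327, 294, 34]);
  translate([18, 18, 0]) cylinder(h = 365, r = 18);
  translate([309, 18, 0]) cylinder(h = 365, r = 18);
  translate([18, 276, 0]) cylinder(h = 365, r = 18);
  translate([309, 276, 0]) cylinder(h = 365, r = 18);
}
translate([169, 302, 713]) {
  cube([36, 28, 602]);
  translate([253, 0, 0]) cube([36, 28, 602]);
  translate([36, 0, 0]) cube([217, 28, 36]);
  translate([36, 0, 566]) cube([217, 28, 36]);
}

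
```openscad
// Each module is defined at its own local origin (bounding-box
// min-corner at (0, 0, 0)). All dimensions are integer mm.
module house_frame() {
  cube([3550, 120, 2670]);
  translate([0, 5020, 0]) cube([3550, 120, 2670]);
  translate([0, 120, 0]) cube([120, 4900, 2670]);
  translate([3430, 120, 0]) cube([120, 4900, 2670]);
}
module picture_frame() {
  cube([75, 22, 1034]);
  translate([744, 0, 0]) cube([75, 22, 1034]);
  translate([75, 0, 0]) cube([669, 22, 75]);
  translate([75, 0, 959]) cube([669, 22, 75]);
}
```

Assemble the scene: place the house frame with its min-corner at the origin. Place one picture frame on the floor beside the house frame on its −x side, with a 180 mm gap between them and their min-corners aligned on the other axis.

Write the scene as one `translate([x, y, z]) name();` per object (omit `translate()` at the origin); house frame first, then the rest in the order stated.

house_frame();
translate([-999, 0, 0]) picture_frame();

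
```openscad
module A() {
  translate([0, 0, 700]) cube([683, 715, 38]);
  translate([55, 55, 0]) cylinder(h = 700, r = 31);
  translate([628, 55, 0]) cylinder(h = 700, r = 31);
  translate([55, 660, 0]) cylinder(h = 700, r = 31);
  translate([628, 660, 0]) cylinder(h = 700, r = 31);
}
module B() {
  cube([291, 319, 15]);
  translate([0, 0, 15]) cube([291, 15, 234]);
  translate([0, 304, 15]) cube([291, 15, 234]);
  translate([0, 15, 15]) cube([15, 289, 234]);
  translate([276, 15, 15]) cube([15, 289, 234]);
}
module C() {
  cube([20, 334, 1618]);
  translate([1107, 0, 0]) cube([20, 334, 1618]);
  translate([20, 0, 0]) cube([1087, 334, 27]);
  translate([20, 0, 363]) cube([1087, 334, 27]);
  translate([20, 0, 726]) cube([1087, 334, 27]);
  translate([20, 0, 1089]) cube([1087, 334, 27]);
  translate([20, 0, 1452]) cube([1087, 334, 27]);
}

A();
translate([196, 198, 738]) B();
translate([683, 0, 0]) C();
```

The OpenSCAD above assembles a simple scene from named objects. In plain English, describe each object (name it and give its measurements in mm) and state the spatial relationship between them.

A is a table: top 683 mm (x) × 715 mm (y), 38 mm thick, upper face at z = 738 mm, on four round legs of 62 mm diameter, each leg's bounding box inset 24 mm from the nearest pair of top edges, running from z = 0 to the bottom of the top.

B is an open storage box with external size 291×319×249 mm and wall thickness 15 mm (the base is also 15 mm thick). The base covers the whole footprint; the four walls stand on the base, with the y-facing walls full-width and the x-facing walls fitting between their inner faces.

C is a bookshelf 1127 mm wide overall, 334 mm deep and 1618 mm tall. The two sides are 20 mm thick vertical panels. 5 horizontal shelves of 27 mm thickness span between the inner faces of the sides; the lowest shelf sits on the floor and shelves are stacked with a clear vertical gap of 336 mm between each pair.

The open box is on top of the table, centred. The bookshelf is against the table's +x side, with their −y faces flush.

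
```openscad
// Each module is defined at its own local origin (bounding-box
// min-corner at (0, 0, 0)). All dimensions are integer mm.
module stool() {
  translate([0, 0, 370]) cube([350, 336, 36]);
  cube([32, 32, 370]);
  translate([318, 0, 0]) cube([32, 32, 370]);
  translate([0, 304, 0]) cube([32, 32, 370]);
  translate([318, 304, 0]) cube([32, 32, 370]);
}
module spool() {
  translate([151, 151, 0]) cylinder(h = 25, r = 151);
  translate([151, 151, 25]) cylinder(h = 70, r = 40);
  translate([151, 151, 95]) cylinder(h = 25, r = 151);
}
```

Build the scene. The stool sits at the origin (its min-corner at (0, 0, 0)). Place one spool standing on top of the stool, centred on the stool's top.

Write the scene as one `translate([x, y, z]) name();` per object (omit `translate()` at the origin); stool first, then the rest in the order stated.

stool();
translate([24, 17, 406]) spool();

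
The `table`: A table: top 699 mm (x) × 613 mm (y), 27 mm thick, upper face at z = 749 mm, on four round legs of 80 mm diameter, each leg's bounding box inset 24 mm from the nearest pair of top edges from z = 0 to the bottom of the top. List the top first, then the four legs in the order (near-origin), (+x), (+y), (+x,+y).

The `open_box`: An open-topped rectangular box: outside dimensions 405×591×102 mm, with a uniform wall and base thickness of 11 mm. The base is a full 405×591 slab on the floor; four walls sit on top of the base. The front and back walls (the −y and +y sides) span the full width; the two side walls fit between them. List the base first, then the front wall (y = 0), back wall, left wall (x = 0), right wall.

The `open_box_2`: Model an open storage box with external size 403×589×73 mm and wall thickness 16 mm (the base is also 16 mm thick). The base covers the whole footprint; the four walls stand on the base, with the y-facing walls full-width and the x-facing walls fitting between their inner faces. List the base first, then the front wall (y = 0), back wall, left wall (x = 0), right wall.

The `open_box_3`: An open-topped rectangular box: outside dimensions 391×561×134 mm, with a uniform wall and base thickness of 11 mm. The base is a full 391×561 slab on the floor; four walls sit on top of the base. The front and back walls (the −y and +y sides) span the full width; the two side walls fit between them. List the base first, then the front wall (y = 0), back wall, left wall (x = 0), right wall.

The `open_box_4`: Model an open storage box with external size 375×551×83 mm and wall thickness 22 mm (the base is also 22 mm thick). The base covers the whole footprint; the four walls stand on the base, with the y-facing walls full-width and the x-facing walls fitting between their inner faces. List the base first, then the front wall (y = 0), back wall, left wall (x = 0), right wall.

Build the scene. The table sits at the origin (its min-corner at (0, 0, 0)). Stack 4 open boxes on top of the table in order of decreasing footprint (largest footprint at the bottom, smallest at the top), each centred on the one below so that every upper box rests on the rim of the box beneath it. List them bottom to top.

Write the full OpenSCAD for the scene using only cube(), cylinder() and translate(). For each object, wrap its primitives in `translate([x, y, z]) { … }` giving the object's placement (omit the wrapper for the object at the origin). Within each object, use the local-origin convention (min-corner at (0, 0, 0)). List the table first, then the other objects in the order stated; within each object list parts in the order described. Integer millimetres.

translate([0, 0, 722]) cube([699, 613, 27]);
translate([64, 64, 0]) cylinder(h = 722, r = 40);
translate([635, 64, 0]) cylinder(h = 722, r = 40);
translate([64, 549, 0]) cylinder(h = 722, r = 40);
translate([635, 549, 0]) cylinder(h = 722, r = 40);
translate([147, 11, 749]) {
  cube([405, 591, 11]);
  translate([0, 0, 11]) cube([405, 11, 91]);
  translate([0, 580, 11]) cube([405, 11, 91]);
  translate([0, 11, 11]) cube([11, 569, 91]);
  translate([394, 11, 11]) cube([11, 569, 91]);
}
translate([148, 12, 851]) {
  cube([403, 589, 16]);
  translate([0, 0, 16]) cube([403, 16, 57]);
  translate([0, 573, 16]) cube([403, 16, 57]);
  translate([0, 16, 16]) cube([16, 557, 57]);
  translate([387, 16, 16]) cube([16, 557, 57]);
}
translate([154, 26, 924]) {
  cube([391, 561, 11]);
  translate([0, 0, 11]) cube([391, 11, 123]);
  translate([0, 550, 11]) cube([391, 11, 123]);
  translate([0, 11, 11]) cube([11, 539, 123]);
  translate([380, 11, 11]) cube([11, 539, 123]);
}
translate([162, 31, 1058]) {
  cube([375, 551, 22]);
  translate([0, 0, 22]) cube([375, 22, 61]);
  translate([0, 529, 22]) cube([375, 22, 61]);
  translate([0, 22, 22]) cube([22, 507, 61]);
  translate([353, 22, 22]) cube([22, 507, 61]);
}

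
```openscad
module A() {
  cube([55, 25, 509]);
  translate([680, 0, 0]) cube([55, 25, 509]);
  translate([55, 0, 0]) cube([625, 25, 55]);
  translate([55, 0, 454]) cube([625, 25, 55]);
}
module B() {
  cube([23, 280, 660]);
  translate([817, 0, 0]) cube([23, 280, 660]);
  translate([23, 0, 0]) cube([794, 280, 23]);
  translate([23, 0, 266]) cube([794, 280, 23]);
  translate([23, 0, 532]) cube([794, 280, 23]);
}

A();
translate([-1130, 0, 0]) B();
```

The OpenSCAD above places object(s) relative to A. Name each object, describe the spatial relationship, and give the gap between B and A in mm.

The bookshelf's nearest face is 290 mm from the picture frame's −x face.

A is a picture frame. B is a bookshelf. The bookshelf is on the floor beside the picture frame on its −x side. The gap between the bookshelf and the picture frame is 290 mm.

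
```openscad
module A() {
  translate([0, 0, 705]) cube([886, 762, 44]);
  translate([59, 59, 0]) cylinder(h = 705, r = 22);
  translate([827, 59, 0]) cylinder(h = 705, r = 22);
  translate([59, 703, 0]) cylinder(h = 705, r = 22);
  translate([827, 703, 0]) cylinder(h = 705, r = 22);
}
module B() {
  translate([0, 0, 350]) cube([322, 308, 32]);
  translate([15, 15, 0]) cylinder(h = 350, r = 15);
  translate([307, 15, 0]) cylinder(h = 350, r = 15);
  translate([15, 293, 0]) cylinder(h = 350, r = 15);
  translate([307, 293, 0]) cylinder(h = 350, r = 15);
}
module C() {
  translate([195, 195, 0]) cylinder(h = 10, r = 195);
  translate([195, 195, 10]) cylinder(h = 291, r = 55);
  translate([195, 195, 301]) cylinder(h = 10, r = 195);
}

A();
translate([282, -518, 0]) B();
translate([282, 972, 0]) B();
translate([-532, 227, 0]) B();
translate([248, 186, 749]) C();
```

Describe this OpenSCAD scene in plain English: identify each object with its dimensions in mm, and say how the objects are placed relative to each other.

A is a rectangular dining table. The top is 886×762×44 mm with its upper surface at z = 749 mm. It stands on four round legs of 44 mm diameter, each leg's bounding box inset 37 mm from the nearest pair of top edges, running from the floor to the underside of the top.

B is a four-legged stool. The seat is a 322×308×32 mm slab whose top surface is at z = 382 mm; four round legs, each 30 mm in diameter, run from the floor (z = 0) to the underside of the seat, each leg's axis is inset half a diameter from the nearest pair of seat edges (so the leg's bounding box is flush with the corner).

C is a spool: two coaxial disc flanges of radius 195 mm and thickness 10 mm, joined by a core cylinder of radius 55 mm and height 291 mm. The lower flange rests on z = 0 and the three cylinders share a vertical axis.

Three stools sit around the table at the −y, +y, −x sides. The spool is on top of the table, centred.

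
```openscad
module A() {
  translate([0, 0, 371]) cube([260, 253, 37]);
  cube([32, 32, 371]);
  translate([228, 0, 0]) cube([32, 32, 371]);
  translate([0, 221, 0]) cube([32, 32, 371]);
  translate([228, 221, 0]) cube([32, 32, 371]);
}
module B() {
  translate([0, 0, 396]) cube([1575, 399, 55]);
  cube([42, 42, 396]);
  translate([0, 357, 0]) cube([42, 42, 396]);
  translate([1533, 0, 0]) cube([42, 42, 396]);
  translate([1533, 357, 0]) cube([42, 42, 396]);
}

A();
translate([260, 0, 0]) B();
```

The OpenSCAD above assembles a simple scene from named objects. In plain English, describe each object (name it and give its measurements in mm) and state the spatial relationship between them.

A is a simple wooden stool: a rectangular seat 260 mm (x) by 253 mm (y), 37 mm thick, top face at z = 408 mm, on four square legs, each 32×32 mm in cross-section. The legs rest on z = 0, each flush with a corner of the seat.

B is a long wooden bench with a 1575 mm (x) × 399 mm (y) seat, 55 mm thick, its top surface 451 mm above the floor. Four 42 mm square legs at the seat corners, flush with the edges, run from z = 0 to the seat underside.

The bench is against the stool's +x side, with their −y faces flush.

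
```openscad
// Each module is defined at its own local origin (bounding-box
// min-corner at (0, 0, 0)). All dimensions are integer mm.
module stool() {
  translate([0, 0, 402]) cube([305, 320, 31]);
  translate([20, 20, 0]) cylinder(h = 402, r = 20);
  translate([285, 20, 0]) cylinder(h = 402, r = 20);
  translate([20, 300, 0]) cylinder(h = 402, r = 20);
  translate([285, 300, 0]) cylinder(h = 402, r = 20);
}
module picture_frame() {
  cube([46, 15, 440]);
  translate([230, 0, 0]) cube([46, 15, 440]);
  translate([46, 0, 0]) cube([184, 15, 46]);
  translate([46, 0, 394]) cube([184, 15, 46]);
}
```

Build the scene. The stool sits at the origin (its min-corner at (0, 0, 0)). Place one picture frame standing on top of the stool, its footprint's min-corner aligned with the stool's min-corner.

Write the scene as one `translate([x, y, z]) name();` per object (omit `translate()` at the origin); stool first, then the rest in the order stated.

stool();
translate([0, 0, 433]) picture_frame();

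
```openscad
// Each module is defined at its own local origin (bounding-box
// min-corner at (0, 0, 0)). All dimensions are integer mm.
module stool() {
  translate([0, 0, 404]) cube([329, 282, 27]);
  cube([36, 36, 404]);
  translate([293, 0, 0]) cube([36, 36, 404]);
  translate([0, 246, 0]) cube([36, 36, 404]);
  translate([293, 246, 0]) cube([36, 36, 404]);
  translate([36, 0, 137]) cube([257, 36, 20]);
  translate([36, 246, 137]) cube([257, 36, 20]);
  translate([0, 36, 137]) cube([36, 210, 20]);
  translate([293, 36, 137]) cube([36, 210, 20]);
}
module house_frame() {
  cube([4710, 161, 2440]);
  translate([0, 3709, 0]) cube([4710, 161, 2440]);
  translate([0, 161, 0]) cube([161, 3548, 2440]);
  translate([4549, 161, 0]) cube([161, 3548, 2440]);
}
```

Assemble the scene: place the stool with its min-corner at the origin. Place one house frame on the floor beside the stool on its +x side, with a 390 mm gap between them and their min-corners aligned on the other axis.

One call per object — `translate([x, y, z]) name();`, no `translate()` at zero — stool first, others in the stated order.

stool();
translate([719, 0, 0]) house_frame();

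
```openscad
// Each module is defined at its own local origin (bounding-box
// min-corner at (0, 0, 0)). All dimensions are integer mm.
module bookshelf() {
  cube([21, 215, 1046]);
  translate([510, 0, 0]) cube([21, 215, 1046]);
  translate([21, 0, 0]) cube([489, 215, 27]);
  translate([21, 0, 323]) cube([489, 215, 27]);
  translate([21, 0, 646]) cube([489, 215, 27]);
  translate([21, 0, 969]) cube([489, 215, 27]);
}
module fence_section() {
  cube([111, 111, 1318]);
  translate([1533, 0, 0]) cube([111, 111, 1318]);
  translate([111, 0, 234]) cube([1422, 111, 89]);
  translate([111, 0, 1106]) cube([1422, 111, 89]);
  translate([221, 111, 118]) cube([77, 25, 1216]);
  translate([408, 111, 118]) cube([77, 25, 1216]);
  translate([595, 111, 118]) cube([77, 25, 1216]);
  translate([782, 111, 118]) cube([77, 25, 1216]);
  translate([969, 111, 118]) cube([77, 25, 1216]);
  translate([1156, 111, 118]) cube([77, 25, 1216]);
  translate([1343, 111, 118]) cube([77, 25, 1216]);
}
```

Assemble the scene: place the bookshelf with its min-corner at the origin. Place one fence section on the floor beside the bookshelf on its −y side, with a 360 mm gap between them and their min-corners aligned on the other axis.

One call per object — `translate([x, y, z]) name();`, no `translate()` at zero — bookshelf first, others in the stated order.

bookshelf();
translate([0, -496, 0]) fence_section();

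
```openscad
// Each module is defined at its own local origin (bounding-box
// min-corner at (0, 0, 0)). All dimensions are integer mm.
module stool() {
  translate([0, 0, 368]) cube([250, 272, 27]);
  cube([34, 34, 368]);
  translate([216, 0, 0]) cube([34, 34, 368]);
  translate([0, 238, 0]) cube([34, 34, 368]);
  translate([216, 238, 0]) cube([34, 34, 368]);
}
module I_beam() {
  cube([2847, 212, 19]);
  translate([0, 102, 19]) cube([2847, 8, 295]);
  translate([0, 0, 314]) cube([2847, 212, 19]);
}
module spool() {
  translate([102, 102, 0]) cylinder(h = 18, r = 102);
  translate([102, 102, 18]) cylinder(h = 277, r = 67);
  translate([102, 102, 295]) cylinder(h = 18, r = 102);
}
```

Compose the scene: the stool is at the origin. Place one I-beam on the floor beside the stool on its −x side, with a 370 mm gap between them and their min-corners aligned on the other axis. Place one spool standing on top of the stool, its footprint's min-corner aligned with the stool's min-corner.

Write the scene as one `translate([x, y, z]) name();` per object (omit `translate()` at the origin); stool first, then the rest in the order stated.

stool();
translate([-3217, 0, 0]) I_beam();
translate([0, 0, 395]) spool();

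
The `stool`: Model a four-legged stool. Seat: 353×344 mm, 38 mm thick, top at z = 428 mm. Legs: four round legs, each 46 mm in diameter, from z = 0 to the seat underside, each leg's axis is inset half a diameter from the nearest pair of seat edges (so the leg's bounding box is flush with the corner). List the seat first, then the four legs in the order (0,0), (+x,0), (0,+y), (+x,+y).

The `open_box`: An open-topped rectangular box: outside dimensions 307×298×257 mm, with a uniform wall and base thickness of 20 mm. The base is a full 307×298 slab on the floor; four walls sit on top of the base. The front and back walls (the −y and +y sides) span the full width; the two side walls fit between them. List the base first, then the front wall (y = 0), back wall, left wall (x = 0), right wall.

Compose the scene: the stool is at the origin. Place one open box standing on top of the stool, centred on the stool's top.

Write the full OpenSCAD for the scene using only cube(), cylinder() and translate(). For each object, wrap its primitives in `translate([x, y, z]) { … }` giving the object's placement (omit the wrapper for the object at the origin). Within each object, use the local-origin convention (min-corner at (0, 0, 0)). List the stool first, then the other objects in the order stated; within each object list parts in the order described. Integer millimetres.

translate([0, 0, 390]) cube([353, 344, 38]);
translate([23, 23, 0]) cylinder(h = 390, r = 23);
translate([330, 23, 0]) cylinder(h = 390, r = 23);
translate([23, 321, 0]) cylinder(h = 390, r = 23);
translate([330, 321, 0]) cylinder(h = 390, r = 23);
translate([23, 23, 428]) {
  cube([307, 298, 20]);
  translate([0, 0, 20]) cube([307, 20, 237]);
  translate([0, 278, 20]) cube([307, 20, 237]);
  translate([0, 20, 20]) cube([20, 258, 237]);
  translate([287, 20, 20]) cube([20, 258, 237]);
}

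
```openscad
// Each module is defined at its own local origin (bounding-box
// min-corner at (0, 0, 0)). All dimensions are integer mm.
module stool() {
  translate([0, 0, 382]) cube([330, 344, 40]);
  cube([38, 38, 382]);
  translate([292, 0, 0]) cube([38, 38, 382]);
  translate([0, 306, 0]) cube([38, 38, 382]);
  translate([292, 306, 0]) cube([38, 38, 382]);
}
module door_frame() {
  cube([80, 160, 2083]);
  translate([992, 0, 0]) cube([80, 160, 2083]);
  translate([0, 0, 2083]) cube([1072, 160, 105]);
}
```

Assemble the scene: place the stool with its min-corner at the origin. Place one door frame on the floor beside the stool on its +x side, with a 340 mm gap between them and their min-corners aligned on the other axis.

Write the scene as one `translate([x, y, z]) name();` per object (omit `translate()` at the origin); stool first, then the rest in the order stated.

stool();
translate([670, 0, 0]) door_frame();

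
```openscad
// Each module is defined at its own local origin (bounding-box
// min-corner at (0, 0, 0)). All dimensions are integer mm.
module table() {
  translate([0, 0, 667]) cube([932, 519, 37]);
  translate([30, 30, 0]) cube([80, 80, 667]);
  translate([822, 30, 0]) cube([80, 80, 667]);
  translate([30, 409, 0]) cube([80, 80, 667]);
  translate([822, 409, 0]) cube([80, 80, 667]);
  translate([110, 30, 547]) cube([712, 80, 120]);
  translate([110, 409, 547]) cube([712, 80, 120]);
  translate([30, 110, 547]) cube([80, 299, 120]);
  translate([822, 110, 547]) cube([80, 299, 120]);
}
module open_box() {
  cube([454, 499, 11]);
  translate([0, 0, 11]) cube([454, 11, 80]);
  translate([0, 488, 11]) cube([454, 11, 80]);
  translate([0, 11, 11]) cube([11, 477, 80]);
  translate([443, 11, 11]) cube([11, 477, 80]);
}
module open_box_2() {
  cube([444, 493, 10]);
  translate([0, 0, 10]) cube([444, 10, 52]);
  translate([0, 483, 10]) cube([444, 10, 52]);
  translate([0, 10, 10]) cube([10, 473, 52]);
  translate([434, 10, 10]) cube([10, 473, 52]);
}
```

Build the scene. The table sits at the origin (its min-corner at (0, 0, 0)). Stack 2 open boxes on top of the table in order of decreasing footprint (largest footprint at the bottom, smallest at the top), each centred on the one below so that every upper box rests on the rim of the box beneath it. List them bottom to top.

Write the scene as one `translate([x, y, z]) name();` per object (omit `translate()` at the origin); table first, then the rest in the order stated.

table();
translate([239, 10, 704]) open_box();
translate([244, 13, 795]) open_box_2();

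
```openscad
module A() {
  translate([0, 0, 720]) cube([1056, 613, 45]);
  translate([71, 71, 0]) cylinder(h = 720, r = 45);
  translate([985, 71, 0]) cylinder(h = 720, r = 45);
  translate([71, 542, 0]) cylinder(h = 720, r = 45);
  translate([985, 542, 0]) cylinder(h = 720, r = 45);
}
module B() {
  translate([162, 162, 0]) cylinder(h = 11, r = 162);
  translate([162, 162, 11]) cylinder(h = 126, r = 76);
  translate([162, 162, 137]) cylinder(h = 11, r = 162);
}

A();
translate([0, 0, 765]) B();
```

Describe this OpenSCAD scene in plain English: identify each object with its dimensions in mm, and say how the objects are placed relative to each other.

A is a table: top 1056 mm (x) × 613 mm (y), 45 mm thick, upper face at z = 765 mm, on four round legs of 90 mm diameter, each leg's bounding box inset 26 mm from the nearest pair of top edges, running from z = 0 to the bottom of the top.

B is a spool: two coaxial disc flanges of radius 162 mm and thickness 11 mm, joined by a core cylinder of radius 76 mm and height 126 mm. The lower flange rests on z = 0 and the three cylinders share a vertical axis.

The spool is on top of the table.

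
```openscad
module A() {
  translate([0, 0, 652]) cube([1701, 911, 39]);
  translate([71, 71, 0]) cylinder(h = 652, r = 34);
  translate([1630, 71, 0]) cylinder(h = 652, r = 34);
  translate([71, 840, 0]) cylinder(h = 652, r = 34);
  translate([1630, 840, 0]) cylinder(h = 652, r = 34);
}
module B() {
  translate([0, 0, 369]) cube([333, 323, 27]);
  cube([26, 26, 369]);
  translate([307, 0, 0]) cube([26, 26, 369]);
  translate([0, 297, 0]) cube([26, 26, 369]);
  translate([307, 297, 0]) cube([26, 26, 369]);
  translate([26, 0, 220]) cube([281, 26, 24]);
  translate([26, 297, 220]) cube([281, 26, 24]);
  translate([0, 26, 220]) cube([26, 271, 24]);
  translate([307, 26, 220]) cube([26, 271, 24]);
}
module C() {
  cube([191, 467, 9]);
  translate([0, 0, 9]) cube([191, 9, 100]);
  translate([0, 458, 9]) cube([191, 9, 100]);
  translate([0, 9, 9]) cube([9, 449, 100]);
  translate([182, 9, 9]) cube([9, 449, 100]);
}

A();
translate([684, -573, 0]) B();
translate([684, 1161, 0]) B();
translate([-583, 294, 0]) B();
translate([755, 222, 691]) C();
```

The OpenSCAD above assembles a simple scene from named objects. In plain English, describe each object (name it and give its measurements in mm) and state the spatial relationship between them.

A is a table with a 1701×911 mm rectangular top, 39 mm thick, top surface at z = 691 mm, supported by four round legs of 68 mm diameter, each leg's bounding box inset 37 mm from the nearest pair of top edges, running from the floor.

B is a four-legged stool. The seat is a 333×323×27 mm slab whose top surface is at z = 396 mm; four square legs, each 26×26 mm in cross-section, run from the floor (z = 0) to the underside of the seat, each flush with a corner of the seat. Four stretchers, 26 mm wide and 24 mm tall, connect adjacent legs with their undersides at z = 220 mm, each running between the inner faces of the legs it joins and aligned with the legs' outer faces on the other axis.

C is an open storage box with external size 191×467×109 mm and wall thickness 9 mm (the base is also 9 mm thick). The base covers the whole footprint; the four walls stand on the base, with the y-facing walls full-width and the x-facing walls fitting between their inner faces.

Three stools sit around the table at the −y, +y, −x sides. The open box is on top of the table, centred.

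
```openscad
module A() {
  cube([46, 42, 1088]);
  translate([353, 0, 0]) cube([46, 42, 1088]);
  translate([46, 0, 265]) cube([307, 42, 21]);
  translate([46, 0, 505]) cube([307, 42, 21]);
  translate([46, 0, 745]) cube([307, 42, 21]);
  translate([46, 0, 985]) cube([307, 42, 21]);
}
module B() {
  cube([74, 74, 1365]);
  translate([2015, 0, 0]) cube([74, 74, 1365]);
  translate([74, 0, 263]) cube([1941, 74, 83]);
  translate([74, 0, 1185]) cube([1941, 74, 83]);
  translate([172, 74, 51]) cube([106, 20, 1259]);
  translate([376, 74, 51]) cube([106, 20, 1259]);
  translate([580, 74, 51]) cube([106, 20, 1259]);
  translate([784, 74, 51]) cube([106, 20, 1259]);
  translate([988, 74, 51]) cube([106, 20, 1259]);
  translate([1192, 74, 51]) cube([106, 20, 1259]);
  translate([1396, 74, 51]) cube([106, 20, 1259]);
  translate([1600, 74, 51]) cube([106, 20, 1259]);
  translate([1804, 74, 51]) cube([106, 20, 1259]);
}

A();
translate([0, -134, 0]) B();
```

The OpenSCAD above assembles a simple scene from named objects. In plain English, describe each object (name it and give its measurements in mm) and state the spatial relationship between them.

A is a wooden ladder with two side rails of 46×42 mm section and 1088 mm height, set 399 mm apart overall. Between them run 4 rectangular rungs (42 mm deep, 21 mm thick), front faces flush with the rails' −y face. The bottom of the first rung is 265 mm above the floor and each subsequent rung is 240 mm higher than the one below.

B is a fence section. Two 74×74 mm posts, 1365 mm tall, stand on the floor with a clear span of 1941 mm between their inner faces. Two horizontal rails of 74×83 mm section span the gap between the posts with their undersides at z = 263 mm and z = 1185 mm, flush with the posts' −y face. 9 pickets, each 106 mm wide, 20 mm thick and 1259 mm tall, are fixed to the +y face of the rails with their bottoms at z = 51 mm, evenly spaced across the span with equal gaps (rounded down to the nearest mm) at the −x end and between each pair — any rounding remainder accumulates at the +x end.

The fence section is on the floor beside the ladder on its −y side.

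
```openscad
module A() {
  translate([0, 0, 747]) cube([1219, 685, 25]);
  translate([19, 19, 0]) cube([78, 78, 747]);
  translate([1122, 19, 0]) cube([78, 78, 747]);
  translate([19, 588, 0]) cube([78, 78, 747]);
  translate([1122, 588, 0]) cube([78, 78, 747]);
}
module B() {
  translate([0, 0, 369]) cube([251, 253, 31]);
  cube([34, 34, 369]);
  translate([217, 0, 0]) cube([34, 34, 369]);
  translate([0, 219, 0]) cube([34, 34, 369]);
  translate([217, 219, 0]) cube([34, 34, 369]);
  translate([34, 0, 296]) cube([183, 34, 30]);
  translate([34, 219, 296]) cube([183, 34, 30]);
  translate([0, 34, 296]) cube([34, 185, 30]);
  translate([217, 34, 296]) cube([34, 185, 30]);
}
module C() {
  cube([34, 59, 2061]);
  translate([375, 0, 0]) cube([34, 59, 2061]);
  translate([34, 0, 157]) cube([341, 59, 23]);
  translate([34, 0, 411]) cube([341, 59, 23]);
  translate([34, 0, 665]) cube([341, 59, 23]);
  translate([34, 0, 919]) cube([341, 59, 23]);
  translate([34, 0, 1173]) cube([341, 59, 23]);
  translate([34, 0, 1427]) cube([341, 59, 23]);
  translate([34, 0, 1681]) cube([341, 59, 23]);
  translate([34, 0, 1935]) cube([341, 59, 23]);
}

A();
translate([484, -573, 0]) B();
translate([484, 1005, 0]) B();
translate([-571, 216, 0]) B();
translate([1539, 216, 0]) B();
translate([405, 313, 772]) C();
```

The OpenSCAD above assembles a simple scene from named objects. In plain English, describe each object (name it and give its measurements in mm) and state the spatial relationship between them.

A is a table with a 1219×685 mm rectangular top, 25 mm thick, top surface at z = 772 mm, supported by four 78×78 mm square legs, each inset 19 mm from the nearest pair of top edges, running from the floor.

B is a four-legged stool. The seat is a 251×253×31 mm slab whose top surface is at z = 400 mm; four square legs, each 34×34 mm in cross-section, run from the floor (z = 0) to the underside of the seat, each flush with a corner of the seat. Four stretchers, 34 mm wide and 30 mm tall, connect adjacent legs with their undersides at z = 296 mm, each running between the inner faces of the legs it joins and aligned with the legs' outer faces on the other axis.

C is a straight ladder. Two 34×59 mm vertical rails, 2061 mm tall, stand 409 mm apart (outside-to-outside) with their front faces coplanar on the −y side. 8 rungs, each 59 mm deep and 23 mm tall, span between the inner faces of the rails, front faces flush with the rails. The lowest rung's underside is at z = 157 mm and rungs are spaced 254 mm apart (underside to underside).

Four stools sit around the table at the −y, +y, −x, +x sides. The ladder is on top of the table, centred.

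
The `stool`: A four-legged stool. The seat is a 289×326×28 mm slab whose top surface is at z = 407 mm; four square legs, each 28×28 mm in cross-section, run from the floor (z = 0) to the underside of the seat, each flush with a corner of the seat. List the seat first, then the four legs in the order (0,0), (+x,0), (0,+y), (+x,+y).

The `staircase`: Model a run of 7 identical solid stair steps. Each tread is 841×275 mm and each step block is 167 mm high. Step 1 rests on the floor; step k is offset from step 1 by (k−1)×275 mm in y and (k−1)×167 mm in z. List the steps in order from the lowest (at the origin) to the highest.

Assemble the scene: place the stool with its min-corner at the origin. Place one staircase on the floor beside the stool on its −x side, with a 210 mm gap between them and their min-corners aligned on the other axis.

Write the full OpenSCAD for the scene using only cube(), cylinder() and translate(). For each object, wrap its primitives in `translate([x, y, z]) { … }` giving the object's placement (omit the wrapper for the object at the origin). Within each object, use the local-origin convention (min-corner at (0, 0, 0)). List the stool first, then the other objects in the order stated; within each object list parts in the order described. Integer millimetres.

translate([0, 0, 379]) cube([289, 326, 28]);
cube([28, 28, 379]);
translate([261, 0, 0]) cube([28, 28, 379]);
translate([0, 298, 0]) cube([28, 28, 379]);
translate([261, 298, 0]) cube([28, 28, 379]);
translate([-1051, 0, 0]) {
  cube([841, 275, 167]);
  translate([0, 275, 167]) cube([841, 275, 167]);
  translate([0, 550, 334]) cube([841, 275, 167]);
  translate([0, 825, 501]) cube([841, 275, 167]);
  translate([0, 1100, 668]) cube([841, 275, 167]);
  translate([0, 1375, 835]) cube([841, 275, 167]);
  translate([0, 1650, 1002]) cube([841, 275, 167]);
}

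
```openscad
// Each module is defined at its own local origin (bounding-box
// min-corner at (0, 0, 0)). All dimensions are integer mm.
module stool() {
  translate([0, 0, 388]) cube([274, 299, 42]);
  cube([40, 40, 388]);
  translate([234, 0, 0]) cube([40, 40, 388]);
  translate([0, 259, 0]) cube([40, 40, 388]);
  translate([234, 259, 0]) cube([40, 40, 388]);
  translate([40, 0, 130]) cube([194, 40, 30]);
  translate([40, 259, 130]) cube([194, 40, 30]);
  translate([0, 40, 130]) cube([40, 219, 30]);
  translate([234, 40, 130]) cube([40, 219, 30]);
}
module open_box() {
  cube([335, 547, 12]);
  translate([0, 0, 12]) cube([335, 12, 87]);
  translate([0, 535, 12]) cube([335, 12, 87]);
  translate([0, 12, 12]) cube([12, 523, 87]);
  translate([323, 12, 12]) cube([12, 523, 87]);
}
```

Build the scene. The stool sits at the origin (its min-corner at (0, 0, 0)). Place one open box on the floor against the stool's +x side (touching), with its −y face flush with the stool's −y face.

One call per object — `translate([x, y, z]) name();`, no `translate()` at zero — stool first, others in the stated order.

stool();
translate([274, 0, 0]) open_box();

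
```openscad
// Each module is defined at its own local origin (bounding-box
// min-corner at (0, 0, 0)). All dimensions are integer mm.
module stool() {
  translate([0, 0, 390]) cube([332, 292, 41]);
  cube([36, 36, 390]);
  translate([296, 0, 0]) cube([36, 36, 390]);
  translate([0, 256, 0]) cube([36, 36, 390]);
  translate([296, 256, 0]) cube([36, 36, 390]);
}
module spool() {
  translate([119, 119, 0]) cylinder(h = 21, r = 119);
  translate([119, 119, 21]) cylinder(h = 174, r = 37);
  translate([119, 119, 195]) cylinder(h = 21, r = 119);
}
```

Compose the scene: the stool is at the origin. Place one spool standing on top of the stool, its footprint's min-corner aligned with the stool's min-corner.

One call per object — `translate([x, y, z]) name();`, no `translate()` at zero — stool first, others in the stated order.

stool();
translate([0, 0, 431]) spool();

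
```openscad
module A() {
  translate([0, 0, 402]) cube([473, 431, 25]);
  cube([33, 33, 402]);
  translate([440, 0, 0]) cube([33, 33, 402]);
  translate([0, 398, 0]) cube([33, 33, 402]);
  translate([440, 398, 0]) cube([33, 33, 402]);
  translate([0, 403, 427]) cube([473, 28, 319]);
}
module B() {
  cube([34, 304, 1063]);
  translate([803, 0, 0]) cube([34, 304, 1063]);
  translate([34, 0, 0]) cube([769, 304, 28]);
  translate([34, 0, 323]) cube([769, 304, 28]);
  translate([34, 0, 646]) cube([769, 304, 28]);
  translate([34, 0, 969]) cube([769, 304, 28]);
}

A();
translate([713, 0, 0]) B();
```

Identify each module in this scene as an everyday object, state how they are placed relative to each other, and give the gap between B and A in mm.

The bookshelf's nearest face is 240 mm from the chair's +x face.

A is a chair. B is a bookshelf. The bookshelf is on the floor beside the chair on its +x side. The gap between the bookshelf and the chair is 240 mm.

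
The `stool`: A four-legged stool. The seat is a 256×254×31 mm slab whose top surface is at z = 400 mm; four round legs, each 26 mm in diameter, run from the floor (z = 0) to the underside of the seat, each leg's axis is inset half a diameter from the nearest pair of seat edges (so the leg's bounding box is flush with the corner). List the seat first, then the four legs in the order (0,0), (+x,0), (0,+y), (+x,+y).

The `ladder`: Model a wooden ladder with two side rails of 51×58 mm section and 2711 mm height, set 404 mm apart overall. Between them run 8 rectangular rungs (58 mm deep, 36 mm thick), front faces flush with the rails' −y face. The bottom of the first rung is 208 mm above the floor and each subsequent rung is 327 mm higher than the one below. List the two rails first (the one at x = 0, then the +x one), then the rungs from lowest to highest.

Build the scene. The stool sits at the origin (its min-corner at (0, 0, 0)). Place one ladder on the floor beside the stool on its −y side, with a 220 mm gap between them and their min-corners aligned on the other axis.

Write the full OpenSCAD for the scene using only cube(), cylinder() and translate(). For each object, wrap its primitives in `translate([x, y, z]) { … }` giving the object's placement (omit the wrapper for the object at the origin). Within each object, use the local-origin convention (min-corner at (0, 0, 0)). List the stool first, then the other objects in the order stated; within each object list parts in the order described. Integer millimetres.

translate([0, 0, 369]) cube([256, 254, 31]);
translate([13, 13, 0]) cylinder(h = 369, r = 13);
translate([243, 13, 0]) cylinder(h = 369, r = 13);
translate([13, 241, 0]) cylinder(h = 369, r = 13);
translate([243, 241, 0]) cylinder(h = 369, r = 13);
translate([0, -278, 0]) {
  cube([51, 58, 2711]);
  translate([353, 0, 0]) cube([51, 58, 2711]);
  translate([51, 0, 208]) cube([302, 58, 36]);
  translate([51, 0, 535]) cube([302, 58, 36]);
  translate([51, 0, 862]) cube([302, 58, 36]);
  translate([51, 0, 1189]) cube([302, 58, 36]);
  translate([51, 0, 1516]) cube([302, 58, 36]);
  translate([51, 0, 1843]) cube([302, 58, 36]);
  translate([51, 0, 2170]) cube([302, 58, 36]);
  translate([51, 0, 2497]) cube([302, 58, 36]);
}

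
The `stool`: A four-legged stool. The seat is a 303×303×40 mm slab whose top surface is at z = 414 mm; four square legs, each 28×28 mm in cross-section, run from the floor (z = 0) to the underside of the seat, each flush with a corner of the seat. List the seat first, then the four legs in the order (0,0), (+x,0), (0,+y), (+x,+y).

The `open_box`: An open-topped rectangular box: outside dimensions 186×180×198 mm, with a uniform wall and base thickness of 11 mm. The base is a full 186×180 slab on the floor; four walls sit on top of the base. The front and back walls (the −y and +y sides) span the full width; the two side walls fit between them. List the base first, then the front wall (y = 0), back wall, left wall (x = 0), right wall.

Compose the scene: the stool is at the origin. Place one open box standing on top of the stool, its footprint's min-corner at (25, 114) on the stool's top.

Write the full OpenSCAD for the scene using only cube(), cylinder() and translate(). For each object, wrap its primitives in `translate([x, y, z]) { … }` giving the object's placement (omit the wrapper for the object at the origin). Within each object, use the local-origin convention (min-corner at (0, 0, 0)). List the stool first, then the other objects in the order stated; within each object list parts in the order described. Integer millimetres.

translate([0, 0, 374]) cube([303, 303, 40]);
cube([28, 28, 374]);
translate([275, 0, 0]) cube([28, 28, 374]);
translate([0, 275, 0]) cube([28, 28, 374]);
translate([275, 275, 0]) cube([28, 28, 374]);
translate([25, 114, 414]) {
  cube([186, 180, 11]);
  translate([0, 0, 11]) cube([186, 11, 187]);
  translate([0, 169, 11]) cube([186, 11, 187]);
  translate([0, 11, 11]) cube([11, 158, 187]);
  translate([175, 11, 11]) cube([11, 158, 187]);
}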